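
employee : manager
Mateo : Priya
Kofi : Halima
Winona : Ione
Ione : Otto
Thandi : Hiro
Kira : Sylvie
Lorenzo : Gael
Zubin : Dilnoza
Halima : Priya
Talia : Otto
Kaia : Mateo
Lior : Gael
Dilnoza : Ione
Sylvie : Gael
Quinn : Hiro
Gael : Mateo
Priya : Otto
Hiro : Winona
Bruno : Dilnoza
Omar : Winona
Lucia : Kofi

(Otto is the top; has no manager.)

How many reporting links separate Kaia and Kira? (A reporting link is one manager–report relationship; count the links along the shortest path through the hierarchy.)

Kaia is 1 level below Mateo, and Kira is 3 levels below Mateo (their lowest common manager). The shortest path runs up from Kaia to Mateo and back down to Kira: 1 + 3 = 4 links.

4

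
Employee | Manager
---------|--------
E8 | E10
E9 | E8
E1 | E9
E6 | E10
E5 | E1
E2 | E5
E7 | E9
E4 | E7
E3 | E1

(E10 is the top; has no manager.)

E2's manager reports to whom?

E2 reports to E5, and E5 reports to E1. So E2's skip-level manager is E1.

E1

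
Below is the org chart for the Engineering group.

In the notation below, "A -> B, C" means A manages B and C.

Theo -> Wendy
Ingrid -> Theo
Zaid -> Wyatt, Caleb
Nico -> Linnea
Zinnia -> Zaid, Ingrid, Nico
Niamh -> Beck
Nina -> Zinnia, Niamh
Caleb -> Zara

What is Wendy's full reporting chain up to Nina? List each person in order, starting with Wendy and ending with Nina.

Wendy -> Theo -> Ingrid -> Zinnia -> Nina

Wendy reports to Theo. Theo reports to Ingrid. Ingrid reports to Zinnia. Zinnia reports to Nina. Nina is at the top.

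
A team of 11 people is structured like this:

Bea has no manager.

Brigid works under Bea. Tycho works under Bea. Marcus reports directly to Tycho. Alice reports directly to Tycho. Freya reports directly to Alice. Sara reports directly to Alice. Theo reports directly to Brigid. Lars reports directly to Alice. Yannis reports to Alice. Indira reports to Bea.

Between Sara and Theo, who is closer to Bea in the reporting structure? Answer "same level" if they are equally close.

Sara is 3 levels below Bea; Theo is 2. Theo is higher.

Theo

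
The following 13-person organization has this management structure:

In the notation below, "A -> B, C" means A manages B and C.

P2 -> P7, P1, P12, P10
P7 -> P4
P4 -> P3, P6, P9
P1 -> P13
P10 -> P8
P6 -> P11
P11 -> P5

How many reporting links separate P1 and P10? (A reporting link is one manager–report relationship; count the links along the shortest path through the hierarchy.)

2

P1 is 1 level below P2, and P10 is 1 level below P2 (their lowest common manager). The shortest path runs up from P1 to P2 and back down to P10: 1 + 1 = 2 links.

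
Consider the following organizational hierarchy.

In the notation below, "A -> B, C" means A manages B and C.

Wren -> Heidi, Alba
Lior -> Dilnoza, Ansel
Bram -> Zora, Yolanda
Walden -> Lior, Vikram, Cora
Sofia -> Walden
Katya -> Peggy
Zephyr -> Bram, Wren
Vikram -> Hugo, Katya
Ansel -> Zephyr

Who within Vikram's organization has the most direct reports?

Direct-report counts within Vikram's organization: Vikram has 2; Katya has 1. The largest is 2, held by Vikram.

Vikram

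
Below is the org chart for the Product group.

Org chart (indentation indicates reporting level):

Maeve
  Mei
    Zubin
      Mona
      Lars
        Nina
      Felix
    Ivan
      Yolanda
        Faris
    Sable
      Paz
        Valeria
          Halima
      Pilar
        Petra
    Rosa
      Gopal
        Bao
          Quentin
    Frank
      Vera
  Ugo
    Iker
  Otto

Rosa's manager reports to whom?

Rosa reports to Mei, and Mei reports to Maeve. So Rosa's skip-level manager is Maeve.

Maeve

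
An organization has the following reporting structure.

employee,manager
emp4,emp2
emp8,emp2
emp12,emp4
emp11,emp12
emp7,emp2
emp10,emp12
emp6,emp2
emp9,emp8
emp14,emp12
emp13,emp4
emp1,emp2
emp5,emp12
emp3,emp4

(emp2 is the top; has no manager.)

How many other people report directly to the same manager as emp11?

emp11 reports to emp12. emp12's other direct reports are emp10, emp14, emp5 — 3 peers.

3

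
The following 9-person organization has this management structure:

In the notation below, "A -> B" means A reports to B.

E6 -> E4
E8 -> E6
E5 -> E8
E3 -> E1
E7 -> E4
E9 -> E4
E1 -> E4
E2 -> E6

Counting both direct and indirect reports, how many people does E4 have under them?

8

E4 directly manages E9, E1, E6, E7. E9 has no reports. Under E1: E3 (1). Under E6: E2, E8, E5 (3). E7 has no reports. So E4's organization is 4 direct reports plus everyone under them: 1 + 2 + 4 + 1 = 8.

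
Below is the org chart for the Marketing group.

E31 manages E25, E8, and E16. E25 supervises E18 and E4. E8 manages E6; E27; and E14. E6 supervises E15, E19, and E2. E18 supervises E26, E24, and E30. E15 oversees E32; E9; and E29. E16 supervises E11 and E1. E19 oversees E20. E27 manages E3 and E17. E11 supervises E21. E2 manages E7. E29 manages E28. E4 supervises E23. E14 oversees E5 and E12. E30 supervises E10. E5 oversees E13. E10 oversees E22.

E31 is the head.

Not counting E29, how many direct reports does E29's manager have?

E29 reports to E15. E15's other direct reports are E32, E9 — 2 peers.

2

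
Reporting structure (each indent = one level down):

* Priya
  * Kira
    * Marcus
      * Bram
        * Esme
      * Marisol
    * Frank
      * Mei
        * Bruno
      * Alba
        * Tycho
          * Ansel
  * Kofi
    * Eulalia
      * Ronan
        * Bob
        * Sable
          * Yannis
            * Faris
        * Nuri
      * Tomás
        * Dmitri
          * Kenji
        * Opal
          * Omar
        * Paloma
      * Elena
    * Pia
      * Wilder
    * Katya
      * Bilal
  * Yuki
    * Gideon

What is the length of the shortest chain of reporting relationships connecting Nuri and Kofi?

3

Nuri is in Kofi's organization: the chain from Nuri up to Kofi is Nuri → Ronan → Eulalia → Kofi, which is 3 links.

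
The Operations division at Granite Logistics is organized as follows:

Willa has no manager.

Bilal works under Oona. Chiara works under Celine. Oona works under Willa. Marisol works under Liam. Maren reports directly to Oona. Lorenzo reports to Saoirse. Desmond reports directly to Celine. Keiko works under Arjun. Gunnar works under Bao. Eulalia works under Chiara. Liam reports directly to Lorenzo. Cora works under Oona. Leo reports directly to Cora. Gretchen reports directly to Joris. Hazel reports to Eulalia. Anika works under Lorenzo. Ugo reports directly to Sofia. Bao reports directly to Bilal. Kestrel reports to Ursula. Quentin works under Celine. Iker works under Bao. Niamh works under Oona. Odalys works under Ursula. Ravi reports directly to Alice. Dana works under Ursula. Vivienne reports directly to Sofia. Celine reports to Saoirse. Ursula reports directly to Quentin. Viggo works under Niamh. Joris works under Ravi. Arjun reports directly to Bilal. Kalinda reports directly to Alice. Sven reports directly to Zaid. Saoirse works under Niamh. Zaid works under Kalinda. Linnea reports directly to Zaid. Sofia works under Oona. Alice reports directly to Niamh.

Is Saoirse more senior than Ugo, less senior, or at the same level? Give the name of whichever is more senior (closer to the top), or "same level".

Both Saoirse and Ugo are 3 levels below Willa.

same level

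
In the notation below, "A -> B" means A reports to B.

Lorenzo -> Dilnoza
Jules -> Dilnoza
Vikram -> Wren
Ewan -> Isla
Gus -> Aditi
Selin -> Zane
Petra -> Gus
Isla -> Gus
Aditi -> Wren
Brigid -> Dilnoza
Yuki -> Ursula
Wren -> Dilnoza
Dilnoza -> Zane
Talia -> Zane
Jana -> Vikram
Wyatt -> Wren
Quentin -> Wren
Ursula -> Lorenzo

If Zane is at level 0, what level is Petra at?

5

Chain from Petra up to Zane: Petra → Gus → Aditi → Wren → Dilnoza → Zane. That is 5 steps up, so Petra is 5 levels below Zane.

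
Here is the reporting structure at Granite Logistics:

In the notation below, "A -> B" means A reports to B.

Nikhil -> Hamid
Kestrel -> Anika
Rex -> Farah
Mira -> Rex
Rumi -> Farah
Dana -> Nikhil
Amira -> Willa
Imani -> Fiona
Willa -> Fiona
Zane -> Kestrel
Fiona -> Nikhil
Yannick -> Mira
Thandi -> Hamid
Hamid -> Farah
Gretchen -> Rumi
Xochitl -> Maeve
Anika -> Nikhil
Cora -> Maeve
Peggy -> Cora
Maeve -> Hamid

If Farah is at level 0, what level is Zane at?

Chain from Zane up to Farah: Zane → Kestrel → Anika → Nikhil → Hamid → Farah. That is 5 steps up, so Zane is 5 levels below Farah.

5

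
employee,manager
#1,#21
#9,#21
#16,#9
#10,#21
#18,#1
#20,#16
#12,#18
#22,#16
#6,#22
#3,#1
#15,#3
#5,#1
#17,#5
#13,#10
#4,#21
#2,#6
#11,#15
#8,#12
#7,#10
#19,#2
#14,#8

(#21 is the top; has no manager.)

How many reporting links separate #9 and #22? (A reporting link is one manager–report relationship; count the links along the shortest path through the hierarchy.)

2

#22 is in #9's organization: the chain from #22 up to #9 is #22 → #16 → #9, which is 2 links.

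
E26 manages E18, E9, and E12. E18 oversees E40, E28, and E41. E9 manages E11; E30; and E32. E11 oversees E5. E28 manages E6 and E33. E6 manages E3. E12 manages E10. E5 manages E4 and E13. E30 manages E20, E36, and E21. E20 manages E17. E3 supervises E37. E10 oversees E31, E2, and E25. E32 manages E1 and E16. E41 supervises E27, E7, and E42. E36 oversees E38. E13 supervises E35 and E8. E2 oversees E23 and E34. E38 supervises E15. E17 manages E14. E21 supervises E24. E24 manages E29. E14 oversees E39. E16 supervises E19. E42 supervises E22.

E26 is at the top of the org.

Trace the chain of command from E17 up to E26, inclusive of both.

E17 reports to E20. E20 reports to E30. E30 reports to E9. E9 reports to E26. E26 is at the top.

E17 -> E20 -> E30 -> E9 -> E26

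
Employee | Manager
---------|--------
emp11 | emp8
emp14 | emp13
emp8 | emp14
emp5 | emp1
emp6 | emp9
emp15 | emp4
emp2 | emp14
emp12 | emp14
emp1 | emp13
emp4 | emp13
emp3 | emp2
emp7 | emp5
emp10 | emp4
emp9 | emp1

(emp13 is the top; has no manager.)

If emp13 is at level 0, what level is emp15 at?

2

Chain from emp15 up to emp13: emp15 → emp4 → emp13. That is 2 steps up, so emp15 is 2 levels below emp13.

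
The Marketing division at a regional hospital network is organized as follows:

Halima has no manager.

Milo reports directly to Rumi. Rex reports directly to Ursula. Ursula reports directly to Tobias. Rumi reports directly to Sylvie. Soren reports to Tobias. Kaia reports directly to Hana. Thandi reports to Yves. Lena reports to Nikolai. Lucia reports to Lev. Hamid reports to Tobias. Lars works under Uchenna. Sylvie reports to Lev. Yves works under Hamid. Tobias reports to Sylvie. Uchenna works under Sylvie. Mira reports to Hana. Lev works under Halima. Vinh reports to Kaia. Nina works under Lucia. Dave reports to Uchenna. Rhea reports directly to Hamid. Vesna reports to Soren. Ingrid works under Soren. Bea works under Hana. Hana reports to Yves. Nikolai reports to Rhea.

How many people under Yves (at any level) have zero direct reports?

The people in Yves's organization with no one reporting to them are Thandi, Mira, Vinh, Bea. That is 4.

4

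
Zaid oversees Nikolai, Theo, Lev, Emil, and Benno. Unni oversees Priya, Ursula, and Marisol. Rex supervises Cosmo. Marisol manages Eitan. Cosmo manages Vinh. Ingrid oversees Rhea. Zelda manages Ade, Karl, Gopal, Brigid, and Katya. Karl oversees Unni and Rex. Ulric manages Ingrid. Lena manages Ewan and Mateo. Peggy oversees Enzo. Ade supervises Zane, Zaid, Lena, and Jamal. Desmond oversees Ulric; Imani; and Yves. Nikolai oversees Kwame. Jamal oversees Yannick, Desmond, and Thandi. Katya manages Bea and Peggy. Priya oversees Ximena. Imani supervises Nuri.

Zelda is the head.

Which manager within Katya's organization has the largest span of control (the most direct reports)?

Katya

Direct-report counts within Katya's organization: Katya has 2; Peggy has 1. The largest is 2, held by Katya.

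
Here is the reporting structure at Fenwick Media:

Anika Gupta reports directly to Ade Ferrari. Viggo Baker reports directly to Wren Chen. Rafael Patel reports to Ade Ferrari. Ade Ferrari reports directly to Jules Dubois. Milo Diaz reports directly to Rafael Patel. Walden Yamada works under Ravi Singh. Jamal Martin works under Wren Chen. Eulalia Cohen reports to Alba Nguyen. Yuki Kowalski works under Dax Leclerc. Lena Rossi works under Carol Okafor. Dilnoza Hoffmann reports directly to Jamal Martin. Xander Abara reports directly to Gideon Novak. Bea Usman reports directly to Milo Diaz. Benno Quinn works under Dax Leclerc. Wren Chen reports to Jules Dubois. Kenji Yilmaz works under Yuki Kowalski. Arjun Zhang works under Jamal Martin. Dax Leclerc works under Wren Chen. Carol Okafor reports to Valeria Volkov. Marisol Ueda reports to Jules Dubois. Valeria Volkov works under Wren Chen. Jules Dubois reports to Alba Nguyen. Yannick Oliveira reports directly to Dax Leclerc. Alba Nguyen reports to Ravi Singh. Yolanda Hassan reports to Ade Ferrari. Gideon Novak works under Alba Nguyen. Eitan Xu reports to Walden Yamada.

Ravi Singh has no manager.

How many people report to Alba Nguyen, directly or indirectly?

24

Alba Nguyen directly manages Jules Dubois, Gideon Novak, Eulalia Cohen. Under Jules Dubois: Marisol Ueda, Ade Ferrari, Anika Gupta, Yolanda Hassan, Rafael Patel, Milo Diaz, Bea Usman, Wren Chen, Valeria Volkov, Carol Okafor, Lena Rossi, Jamal Martin, Dilnoza Hoffmann, Arjun Zhang, Viggo Baker, Dax Leclerc, Yannick Oliveira, Yuki Kowalski, Kenji Yilmaz, Benno Quinn (20). Under Gideon Novak: Xander Abara (1). Eulalia Cohen has no reports. So Alba Nguyen's organization is 3 direct reports plus everyone under them: 21 + 2 + 1 = 24.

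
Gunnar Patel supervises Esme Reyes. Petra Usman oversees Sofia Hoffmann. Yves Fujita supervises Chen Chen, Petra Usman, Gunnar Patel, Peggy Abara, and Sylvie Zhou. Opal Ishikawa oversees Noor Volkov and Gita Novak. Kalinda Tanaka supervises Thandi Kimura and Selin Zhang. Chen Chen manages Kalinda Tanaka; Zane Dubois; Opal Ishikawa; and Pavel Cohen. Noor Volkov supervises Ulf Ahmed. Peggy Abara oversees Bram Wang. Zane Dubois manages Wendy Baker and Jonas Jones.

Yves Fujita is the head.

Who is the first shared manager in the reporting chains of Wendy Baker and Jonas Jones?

Wendy Baker's chain of managers is Zane Dubois, Chen Chen, Yves Fujita. Jonas Jones's chain of managers is Zane Dubois, Chen Chen, Yves Fujita. The first manager that appears in both chains is Zane Dubois.

Zane Dubois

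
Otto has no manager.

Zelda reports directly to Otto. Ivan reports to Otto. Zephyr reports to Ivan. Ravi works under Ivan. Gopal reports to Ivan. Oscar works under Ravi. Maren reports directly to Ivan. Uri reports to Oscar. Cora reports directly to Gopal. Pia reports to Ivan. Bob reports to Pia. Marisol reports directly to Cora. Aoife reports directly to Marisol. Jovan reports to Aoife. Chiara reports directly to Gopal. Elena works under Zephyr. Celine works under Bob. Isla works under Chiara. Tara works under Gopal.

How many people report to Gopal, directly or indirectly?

7

Gopal directly manages Cora, Chiara, Tara. Under Cora: Marisol, Aoife, Jovan (3). Under Chiara: Isla (1). Tara has no reports. So Gopal's organization is 3 direct reports plus everyone under them: 4 + 2 + 1 = 7.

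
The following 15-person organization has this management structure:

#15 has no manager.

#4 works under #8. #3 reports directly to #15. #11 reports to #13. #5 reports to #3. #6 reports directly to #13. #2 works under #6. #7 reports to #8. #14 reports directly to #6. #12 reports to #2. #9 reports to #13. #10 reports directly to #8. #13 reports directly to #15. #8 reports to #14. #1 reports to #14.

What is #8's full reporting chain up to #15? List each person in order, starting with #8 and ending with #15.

#8 -> #14 -> #6 -> #13 -> #15

#8 reports to #14. #14 reports to #6. #6 reports to #13. #13 reports to #15. #15 is at the top.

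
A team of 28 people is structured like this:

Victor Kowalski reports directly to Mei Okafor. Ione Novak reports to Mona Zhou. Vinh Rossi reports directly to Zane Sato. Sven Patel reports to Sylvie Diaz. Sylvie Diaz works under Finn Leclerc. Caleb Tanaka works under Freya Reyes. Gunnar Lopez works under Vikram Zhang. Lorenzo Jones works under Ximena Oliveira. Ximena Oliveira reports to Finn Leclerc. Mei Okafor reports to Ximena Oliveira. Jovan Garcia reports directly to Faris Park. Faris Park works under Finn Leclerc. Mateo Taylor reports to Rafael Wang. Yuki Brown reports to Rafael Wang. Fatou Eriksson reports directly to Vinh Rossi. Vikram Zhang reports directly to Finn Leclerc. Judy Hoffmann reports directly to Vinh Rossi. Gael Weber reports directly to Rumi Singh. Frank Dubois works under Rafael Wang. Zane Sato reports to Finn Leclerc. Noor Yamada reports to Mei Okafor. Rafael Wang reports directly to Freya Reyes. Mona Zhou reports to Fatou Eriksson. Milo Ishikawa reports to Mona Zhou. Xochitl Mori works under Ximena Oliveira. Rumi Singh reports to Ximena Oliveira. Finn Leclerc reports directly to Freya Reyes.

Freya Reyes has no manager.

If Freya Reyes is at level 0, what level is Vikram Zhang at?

2

Chain from Vikram Zhang up to Freya Reyes: Vikram Zhang → Finn Leclerc → Freya Reyes. That is 2 steps up, so Vikram Zhang is 2 levels below Freya Reyes.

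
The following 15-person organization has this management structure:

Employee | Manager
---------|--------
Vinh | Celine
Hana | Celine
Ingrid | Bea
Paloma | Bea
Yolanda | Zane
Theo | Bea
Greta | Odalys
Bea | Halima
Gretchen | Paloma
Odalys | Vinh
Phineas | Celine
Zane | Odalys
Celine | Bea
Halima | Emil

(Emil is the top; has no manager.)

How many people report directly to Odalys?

2

Odalys directly manages Greta, Zane. That is 2 direct reports.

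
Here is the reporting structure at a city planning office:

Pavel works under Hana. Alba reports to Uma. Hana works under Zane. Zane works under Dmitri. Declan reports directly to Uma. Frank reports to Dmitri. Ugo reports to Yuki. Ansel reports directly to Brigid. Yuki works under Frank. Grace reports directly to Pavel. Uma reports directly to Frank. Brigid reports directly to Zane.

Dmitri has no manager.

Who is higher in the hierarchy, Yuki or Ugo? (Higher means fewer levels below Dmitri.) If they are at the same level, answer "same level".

Yuki is 2 levels below Dmitri; Ugo is 3. Yuki is higher.

Yuki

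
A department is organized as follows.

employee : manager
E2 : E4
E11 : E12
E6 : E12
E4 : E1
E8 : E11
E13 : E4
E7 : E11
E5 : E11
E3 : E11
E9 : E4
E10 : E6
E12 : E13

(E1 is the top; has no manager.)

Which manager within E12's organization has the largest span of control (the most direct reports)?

E11

Direct-report counts within E12's organization: E12 has 2; E11 has 4; E6 has 1. The largest is 4, held by E11.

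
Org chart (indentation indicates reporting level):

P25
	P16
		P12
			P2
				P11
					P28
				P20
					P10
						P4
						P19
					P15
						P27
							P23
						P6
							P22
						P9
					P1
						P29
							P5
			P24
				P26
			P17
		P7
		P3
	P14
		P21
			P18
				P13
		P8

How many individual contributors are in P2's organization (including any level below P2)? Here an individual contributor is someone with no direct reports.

7

The people in P2's organization with no one reporting to them are P5, P9, P22, P23, P19, P4, P28. That is 7.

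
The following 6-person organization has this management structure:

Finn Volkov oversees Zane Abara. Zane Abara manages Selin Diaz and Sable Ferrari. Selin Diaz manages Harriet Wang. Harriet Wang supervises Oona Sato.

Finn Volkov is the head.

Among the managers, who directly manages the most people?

Direct-report counts: Finn Volkov has 1; Zane Abara has 2; Selin Diaz has 1; Harriet Wang has 1. The largest is 2, held by Zane Abara.

Zane Abara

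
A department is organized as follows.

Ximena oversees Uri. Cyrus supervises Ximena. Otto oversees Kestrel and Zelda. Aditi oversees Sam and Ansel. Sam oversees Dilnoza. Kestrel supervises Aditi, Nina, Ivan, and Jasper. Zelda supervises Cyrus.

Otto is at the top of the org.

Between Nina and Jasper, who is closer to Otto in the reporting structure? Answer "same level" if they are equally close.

same level

Both Nina and Jasper are 2 levels below Otto.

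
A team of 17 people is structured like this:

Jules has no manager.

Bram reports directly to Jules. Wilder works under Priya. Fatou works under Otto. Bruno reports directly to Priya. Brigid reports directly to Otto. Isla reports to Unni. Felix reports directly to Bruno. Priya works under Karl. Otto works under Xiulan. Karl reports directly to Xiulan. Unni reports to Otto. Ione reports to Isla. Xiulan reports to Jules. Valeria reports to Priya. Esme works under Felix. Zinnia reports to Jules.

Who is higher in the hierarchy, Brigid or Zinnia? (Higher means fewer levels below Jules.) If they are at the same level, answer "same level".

Zinnia

Brigid is 3 levels below Jules; Zinnia is 1. Zinnia is higher.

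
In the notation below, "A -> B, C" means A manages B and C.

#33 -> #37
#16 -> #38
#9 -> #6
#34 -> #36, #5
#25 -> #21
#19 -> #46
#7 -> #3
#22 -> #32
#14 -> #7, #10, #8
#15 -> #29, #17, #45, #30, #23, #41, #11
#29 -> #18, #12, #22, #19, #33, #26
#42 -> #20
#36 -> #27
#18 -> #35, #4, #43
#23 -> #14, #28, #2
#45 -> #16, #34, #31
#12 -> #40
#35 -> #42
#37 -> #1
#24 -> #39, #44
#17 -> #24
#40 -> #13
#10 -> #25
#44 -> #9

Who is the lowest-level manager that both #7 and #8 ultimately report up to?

#7's chain of managers is #14, #23, #15. #8's chain of managers is #14, #23, #15. The first manager that appears in both chains is #14.

#14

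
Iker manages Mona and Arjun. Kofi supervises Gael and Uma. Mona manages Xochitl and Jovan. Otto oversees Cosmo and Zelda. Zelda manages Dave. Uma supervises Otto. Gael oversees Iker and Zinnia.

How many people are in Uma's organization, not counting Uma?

Uma directly manages Otto. Under Otto: Zelda, Dave, Cosmo (3). That's 4 in total.

4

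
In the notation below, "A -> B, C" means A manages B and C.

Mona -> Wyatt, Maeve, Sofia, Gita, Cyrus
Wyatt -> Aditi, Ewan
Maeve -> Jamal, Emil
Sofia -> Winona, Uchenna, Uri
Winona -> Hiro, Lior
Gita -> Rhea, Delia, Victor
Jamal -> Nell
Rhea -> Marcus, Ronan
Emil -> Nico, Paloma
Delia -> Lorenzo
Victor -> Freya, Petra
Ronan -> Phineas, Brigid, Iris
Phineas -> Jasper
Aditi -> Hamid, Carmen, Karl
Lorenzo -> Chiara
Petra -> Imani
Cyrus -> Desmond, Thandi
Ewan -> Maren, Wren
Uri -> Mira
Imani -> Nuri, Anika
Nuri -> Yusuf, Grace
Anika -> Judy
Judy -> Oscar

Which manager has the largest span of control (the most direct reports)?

Direct-report counts: Mona has 5; Cyrus has 2; Gita has 3; Victor has 2; Petra has 1; Imani has 2; Anika has 1; Judy has 1; Nuri has 2; Delia has 1; Lorenzo has 1; Rhea has 2; Ronan has 3; Phineas has 1; Sofia has 3; Uri has 1; Winona has 2; Maeve has 2; Emil has 2; Jamal has 1; Wyatt has 2; Ewan has 2; Aditi has 3. The largest is 5, held by Mona.

Mona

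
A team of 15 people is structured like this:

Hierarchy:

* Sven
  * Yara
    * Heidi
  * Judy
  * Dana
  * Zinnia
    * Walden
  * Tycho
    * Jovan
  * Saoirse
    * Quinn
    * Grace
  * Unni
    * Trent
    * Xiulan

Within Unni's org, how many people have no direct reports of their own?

The people in Unni's organization with no one reporting to them are Xiulan, Trent. That is 2.

2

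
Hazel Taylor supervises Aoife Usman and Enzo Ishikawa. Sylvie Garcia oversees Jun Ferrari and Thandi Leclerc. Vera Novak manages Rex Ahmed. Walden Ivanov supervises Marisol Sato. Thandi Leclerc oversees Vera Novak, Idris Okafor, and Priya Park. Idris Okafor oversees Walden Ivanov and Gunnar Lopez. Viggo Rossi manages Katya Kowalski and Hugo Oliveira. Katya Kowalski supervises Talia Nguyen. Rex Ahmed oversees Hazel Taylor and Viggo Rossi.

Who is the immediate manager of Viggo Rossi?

Rex Ahmed

Viggo Rossi reports directly to Rex Ahmed.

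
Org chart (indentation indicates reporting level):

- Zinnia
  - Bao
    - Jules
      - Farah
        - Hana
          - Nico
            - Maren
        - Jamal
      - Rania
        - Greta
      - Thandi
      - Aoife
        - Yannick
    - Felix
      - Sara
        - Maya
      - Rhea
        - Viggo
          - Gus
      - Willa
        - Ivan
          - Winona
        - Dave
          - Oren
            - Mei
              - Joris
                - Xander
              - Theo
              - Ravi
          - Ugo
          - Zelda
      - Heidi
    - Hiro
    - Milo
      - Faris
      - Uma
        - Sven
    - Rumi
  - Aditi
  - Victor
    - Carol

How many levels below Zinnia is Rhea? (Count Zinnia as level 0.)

Chain from Rhea up to Zinnia: Rhea → Felix → Bao → Zinnia. That is 3 steps up, so Rhea is 3 levels below Zinnia.

3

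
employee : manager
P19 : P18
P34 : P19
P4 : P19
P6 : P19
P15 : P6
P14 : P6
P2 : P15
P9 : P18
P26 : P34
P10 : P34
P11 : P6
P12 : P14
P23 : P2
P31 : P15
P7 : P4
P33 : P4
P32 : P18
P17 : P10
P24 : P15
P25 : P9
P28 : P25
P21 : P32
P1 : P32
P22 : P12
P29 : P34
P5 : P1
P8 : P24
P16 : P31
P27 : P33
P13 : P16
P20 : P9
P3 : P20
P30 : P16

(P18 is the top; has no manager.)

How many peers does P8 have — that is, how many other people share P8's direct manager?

0

P8 reports to P24, and P24 has no other direct reports. P8 has 0 peers.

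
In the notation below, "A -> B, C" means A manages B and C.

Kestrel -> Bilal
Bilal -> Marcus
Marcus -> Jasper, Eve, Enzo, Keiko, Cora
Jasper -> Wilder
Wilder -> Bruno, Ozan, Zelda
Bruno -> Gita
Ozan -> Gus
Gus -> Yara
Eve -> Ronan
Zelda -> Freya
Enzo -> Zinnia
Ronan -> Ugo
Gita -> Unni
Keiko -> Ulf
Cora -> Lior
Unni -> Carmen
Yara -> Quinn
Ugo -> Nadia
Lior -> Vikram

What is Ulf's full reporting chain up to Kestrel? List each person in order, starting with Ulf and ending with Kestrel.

Ulf -> Keiko -> Marcus -> Bilal -> Kestrel

Ulf reports to Keiko. Keiko reports to Marcus. Marcus reports to Bilal. Bilal reports to Kestrel. Kestrel is at the top.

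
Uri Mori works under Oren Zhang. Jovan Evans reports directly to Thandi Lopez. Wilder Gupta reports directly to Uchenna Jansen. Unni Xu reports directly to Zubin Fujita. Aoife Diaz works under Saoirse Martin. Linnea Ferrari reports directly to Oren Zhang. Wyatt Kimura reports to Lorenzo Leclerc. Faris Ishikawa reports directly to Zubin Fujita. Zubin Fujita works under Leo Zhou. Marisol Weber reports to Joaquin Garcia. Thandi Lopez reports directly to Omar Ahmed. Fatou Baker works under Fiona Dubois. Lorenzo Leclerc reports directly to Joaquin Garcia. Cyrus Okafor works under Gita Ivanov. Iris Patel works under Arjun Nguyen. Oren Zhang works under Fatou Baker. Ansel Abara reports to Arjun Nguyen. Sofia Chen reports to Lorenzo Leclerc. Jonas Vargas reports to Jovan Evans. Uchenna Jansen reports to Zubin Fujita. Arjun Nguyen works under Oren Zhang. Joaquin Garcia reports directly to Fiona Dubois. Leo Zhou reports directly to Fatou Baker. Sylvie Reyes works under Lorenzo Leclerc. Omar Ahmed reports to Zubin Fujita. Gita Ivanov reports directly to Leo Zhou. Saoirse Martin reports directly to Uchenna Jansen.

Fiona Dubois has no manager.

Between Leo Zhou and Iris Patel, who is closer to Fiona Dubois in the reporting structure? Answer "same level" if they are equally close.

Leo Zhou is 2 levels below Fiona Dubois; Iris Patel is 4. Leo Zhou is higher.

Leo Zhou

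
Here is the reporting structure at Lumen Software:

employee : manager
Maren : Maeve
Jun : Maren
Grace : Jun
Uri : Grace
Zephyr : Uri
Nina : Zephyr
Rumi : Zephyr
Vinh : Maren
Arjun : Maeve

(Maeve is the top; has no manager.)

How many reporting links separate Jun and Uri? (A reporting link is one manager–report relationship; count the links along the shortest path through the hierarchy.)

2

Uri is in Jun's organization: the chain from Uri up to Jun is Uri → Grace → Jun, which is 2 links.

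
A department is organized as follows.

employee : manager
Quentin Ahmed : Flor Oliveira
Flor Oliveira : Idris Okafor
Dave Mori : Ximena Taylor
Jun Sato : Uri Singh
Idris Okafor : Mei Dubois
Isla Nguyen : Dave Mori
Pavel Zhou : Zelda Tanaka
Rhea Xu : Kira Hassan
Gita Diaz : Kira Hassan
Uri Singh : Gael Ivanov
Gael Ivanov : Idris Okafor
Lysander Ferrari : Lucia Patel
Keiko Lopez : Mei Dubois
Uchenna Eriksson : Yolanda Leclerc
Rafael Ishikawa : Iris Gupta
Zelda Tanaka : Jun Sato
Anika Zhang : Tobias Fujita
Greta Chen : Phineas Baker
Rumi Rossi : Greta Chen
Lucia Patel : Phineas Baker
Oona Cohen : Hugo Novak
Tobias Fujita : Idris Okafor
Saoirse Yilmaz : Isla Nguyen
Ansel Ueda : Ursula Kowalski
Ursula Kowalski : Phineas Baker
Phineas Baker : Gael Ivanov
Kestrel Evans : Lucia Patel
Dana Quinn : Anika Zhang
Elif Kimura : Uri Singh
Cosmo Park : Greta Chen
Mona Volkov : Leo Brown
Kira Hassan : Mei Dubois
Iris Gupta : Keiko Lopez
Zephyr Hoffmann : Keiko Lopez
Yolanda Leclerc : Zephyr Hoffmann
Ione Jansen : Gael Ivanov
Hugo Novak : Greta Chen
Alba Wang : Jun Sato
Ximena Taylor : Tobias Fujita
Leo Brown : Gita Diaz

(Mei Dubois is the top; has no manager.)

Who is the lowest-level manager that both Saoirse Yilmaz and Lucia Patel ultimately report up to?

Saoirse Yilmaz's chain of managers is Isla Nguyen, Dave Mori, Ximena Taylor, Tobias Fujita, Idris Okafor, Mei Dubois. Lucia Patel's chain of managers is Phineas Baker, Gael Ivanov, Idris Okafor, Mei Dubois. The first manager that appears in both chains is Idris Okafor.

Idris Okafor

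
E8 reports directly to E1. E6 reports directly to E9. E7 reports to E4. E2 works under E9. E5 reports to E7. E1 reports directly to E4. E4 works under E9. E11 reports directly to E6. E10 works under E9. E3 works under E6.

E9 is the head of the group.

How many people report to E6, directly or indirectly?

2

E6 directly manages E3, E11. E3 has no reports. E11 has no reports. So E6's organization is 2 direct reports plus everyone under them: 1 + 1 = 2.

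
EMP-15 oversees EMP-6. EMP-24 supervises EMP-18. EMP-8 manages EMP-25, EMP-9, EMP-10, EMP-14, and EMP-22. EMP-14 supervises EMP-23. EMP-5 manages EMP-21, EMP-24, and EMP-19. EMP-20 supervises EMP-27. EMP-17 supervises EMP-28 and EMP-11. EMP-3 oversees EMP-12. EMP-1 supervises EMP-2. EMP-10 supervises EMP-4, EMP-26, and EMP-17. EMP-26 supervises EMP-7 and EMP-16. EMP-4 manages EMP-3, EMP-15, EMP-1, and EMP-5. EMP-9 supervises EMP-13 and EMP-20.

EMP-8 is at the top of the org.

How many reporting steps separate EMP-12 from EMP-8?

4

Chain from EMP-12 up to EMP-8: EMP-12 → EMP-3 → EMP-4 → EMP-10 → EMP-8. That is 4 steps up, so EMP-12 is 4 levels below EMP-8.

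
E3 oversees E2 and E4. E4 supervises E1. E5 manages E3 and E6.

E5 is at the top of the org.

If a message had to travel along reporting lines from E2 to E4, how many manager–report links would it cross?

E2 is 1 level below E3, and E4 is 1 level below E3 (their lowest common manager). The shortest path runs up from E2 to E3 and back down to E4: 1 + 1 = 2 links.

2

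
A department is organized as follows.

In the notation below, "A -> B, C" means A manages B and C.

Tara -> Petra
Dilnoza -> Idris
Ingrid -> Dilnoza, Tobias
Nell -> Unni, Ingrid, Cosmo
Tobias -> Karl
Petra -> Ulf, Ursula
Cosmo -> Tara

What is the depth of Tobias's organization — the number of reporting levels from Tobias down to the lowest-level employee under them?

The longest chain under Tobias runs Tobias → Karl, which is 1 level below Tobias.

1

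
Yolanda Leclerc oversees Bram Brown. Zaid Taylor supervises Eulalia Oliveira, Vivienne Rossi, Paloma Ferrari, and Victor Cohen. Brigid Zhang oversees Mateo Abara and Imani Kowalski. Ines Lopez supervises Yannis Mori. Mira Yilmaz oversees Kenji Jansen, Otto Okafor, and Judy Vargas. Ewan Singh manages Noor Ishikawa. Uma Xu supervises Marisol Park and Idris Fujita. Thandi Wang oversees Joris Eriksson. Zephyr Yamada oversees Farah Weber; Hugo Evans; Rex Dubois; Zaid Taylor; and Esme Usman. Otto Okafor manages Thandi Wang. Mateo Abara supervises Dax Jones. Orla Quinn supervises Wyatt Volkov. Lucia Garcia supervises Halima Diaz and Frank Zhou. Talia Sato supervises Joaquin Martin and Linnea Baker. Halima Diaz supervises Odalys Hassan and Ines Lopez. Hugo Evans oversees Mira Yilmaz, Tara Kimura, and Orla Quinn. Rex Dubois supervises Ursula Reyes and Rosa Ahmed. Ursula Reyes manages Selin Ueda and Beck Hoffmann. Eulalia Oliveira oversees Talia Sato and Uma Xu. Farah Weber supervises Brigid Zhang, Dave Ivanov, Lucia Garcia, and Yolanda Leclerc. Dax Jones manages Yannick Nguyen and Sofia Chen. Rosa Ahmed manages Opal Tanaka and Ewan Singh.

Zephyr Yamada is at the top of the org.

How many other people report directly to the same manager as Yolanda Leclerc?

Yolanda Leclerc reports to Farah Weber. Farah Weber's other direct reports are Lucia Garcia, Brigid Zhang, Dave Ivanov — 3 peers.

3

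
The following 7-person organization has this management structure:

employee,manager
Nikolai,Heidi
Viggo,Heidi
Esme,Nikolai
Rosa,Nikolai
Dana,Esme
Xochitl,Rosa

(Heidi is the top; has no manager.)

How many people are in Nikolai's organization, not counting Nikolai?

4

Nikolai directly manages Esme, Rosa. Under Esme: Dana (1). Under Rosa: Xochitl (1). So Nikolai's organization is 2 direct reports plus everyone under them: 2 + 2 = 4.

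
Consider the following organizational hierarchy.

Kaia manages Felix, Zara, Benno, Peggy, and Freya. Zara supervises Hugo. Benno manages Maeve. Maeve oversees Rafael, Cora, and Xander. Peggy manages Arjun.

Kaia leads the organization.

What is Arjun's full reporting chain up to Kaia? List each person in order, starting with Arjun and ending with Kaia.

Arjun reports to Peggy. Peggy reports to Kaia. Kaia is at the top.

Arjun -> Peggy -> Kaia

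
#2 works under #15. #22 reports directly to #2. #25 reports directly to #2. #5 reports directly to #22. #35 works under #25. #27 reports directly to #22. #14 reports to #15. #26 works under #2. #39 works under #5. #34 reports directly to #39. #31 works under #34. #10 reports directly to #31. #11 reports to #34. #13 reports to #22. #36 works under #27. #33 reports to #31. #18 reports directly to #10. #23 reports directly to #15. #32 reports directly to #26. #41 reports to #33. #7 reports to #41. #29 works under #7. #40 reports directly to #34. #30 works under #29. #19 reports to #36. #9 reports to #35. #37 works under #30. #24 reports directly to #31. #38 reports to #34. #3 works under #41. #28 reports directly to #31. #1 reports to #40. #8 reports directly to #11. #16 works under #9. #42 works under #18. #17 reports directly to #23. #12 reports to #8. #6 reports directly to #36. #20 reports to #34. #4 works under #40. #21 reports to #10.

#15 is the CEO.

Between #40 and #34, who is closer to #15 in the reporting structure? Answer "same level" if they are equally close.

#34

#40 is 6 levels below #15; #34 is 5. #34 is higher.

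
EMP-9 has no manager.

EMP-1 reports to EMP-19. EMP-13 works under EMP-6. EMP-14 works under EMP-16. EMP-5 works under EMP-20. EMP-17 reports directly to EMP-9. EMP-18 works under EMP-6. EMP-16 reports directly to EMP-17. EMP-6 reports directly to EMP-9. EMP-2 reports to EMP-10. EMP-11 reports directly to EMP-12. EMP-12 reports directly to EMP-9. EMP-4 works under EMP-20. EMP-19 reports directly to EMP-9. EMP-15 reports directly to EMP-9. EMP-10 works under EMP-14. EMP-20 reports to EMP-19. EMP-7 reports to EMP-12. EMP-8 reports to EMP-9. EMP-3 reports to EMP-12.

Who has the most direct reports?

Direct-report counts: EMP-9 has 6; EMP-6 has 2; EMP-17 has 1; EMP-16 has 1; EMP-14 has 1; EMP-10 has 1; EMP-12 has 3; EMP-19 has 2; EMP-20 has 2. The largest is 6, held by EMP-9.

EMP-9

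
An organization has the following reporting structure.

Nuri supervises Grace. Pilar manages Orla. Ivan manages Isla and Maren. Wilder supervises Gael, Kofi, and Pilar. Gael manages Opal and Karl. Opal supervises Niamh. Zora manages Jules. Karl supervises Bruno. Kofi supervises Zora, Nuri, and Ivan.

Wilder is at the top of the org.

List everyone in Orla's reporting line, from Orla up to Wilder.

Orla -> Pilar -> Wilder

Orla reports to Pilar. Pilar reports to Wilder. Wilder is at the top.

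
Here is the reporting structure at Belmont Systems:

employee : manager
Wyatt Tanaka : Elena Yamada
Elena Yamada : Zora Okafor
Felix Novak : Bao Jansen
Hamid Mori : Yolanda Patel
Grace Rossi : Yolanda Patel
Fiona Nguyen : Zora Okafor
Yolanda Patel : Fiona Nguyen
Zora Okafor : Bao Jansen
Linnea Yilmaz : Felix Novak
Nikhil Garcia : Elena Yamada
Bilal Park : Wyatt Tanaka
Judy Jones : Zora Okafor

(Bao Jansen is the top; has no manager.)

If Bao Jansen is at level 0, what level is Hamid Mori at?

4

Chain from Hamid Mori up to Bao Jansen: Hamid Mori → Yolanda Patel → Fiona Nguyen → Zora Okafor → Bao Jansen. That is 4 steps up, so Hamid Mori is 4 levels below Bao Jansen.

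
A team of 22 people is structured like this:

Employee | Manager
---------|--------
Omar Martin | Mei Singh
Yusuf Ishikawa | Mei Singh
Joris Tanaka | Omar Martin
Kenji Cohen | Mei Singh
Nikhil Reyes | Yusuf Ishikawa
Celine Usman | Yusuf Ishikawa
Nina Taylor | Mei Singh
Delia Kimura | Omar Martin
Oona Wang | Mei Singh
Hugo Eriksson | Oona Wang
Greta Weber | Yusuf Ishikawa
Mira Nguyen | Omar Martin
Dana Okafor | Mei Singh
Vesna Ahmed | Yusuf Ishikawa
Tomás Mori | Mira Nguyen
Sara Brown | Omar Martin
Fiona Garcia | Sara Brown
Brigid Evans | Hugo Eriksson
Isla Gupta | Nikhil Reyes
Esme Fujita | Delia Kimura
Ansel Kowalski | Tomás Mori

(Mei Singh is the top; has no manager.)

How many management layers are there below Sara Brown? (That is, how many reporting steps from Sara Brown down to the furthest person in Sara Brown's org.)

The longest chain under Sara Brown runs Sara Brown → Fiona Garcia, which is 1 level below Sara Brown.

1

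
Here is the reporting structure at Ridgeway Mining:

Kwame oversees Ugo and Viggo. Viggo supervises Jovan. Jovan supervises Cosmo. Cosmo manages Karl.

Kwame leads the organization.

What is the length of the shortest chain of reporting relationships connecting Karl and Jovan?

Karl is in Jovan's organization: the chain from Karl up to Jovan is Karl → Cosmo → Jovan, which is 2 links.

2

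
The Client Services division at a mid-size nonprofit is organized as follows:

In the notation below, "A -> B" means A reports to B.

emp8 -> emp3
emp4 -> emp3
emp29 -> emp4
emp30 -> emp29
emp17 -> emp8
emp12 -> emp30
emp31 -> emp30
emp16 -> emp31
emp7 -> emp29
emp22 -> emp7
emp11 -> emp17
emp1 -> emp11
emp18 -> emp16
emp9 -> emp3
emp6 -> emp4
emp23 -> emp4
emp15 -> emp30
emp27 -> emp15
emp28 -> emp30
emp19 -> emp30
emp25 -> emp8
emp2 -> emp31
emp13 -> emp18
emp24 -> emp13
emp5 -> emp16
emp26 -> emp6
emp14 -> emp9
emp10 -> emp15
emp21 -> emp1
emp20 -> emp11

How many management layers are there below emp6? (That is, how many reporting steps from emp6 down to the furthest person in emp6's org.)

The longest chain under emp6 runs emp6 → emp26, which is 1 level below emp6.

1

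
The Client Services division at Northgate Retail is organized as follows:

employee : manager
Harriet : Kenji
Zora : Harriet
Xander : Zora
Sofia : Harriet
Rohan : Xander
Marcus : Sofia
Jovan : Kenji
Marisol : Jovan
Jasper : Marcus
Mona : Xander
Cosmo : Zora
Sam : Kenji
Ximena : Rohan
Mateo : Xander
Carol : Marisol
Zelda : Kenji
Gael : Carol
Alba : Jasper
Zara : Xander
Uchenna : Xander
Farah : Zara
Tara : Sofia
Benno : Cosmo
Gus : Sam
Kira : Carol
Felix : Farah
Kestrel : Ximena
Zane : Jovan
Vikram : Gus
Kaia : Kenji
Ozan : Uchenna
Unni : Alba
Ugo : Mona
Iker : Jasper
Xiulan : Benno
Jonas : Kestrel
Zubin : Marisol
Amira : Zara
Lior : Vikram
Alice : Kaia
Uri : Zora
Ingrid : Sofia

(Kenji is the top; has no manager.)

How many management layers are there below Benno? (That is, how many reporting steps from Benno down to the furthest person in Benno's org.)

1

The longest chain under Benno runs Benno → Xiulan, which is 1 level below Benno.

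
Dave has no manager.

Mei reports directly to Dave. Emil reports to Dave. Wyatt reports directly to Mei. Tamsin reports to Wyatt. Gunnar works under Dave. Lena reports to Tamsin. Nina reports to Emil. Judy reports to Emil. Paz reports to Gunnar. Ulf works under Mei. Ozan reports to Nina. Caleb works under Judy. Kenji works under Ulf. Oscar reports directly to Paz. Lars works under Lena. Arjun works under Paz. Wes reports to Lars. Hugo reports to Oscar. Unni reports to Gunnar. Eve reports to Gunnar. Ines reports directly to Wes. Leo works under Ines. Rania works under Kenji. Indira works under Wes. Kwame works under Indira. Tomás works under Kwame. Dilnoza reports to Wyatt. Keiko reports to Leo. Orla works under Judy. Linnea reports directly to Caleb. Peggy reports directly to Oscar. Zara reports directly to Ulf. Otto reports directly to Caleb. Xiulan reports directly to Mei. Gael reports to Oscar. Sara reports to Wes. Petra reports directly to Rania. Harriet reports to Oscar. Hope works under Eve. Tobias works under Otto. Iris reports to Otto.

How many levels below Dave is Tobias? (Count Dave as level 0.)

5

Chain from Tobias up to Dave: Tobias → Otto → Caleb → Judy → Emil → Dave. That is 5 steps up, so Tobias is 5 levels below Dave.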